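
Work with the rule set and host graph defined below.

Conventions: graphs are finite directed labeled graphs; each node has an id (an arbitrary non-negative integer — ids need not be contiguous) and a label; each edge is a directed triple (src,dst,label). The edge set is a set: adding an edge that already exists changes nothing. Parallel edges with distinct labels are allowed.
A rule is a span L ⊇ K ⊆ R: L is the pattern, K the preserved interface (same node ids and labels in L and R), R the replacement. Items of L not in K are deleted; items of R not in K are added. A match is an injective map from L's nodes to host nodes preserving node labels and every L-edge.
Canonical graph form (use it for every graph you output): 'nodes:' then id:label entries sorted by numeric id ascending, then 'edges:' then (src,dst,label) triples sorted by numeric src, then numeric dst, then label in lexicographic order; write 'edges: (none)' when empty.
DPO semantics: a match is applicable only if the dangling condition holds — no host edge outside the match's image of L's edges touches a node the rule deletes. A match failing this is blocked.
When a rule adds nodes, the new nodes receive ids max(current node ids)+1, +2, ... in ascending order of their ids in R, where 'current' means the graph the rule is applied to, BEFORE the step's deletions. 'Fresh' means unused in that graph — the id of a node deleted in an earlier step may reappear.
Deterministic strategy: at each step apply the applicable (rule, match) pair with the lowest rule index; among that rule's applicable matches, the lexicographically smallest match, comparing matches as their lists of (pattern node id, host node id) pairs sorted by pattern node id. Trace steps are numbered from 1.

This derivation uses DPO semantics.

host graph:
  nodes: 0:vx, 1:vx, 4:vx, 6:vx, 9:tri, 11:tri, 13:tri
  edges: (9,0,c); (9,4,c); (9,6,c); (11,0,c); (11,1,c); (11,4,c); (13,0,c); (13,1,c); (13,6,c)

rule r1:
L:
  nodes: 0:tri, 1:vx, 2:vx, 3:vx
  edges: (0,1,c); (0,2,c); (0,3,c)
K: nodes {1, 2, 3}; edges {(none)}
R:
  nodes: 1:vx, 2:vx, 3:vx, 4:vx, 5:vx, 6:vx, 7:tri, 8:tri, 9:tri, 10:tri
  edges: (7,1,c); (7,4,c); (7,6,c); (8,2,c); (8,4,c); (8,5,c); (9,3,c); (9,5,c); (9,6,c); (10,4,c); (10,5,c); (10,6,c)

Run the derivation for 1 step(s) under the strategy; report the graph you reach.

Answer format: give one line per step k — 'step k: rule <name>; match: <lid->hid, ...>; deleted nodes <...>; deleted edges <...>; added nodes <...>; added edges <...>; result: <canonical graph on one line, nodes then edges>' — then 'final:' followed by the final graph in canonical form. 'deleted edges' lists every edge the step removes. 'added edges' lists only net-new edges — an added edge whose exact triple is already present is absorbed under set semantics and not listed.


step 1: rule r1; match: 0->9, 1->0, 2->4, 3->6; deleted nodes 9; deleted edges (9,0,c); (9,4,c); (9,6,c); added nodes 14, 15, 16, 17, 18, 19, 20; added edges (17,0,c); (17,14,c); (17,16,c); (18,4,c); (18,14,c); (18,15,c); (19,6,c); (19,15,c); (19,16,c); (20,14,c); (20,15,c); (20,16,c); result: nodes: 0:vx, 1:vx, 4:vx, 6:vx, 11:tri, 13:tri, 14:vx, 15:vx, 16:vx, 17:tri, 18:tri, 19:tri, 20:tri edges: (11,0,c); (11,1,c); (11,4,c); (13,0,c); (13,1,c); (13,6,c); (17,0,c); (17,14,c); (17,16,c); (18,4,c); (18,14,c); (18,15,c); (19,6,c); (19,15,c); (19,16,c); (20,14,c); (20,15,c); (20,16,c)
final:
nodes: 0:vx, 1:vx, 4:vx, 6:vx, 11:tri, 13:tri, 14:vx, 15:vx, 16:vx, 17:tri, 18:tri, 19:tri, 20:tri
edges: (11,0,c); (11,1,c); (11,4,c); (13,0,c); (13,1,c); (13,6,c); (17,0,c); (17,14,c); (17,16,c); (18,4,c); (18,14,c); (18,15,c); (19,6,c); (19,15,c); (19,16,c); (20,14,c); (20,15,c); (20,16,c)


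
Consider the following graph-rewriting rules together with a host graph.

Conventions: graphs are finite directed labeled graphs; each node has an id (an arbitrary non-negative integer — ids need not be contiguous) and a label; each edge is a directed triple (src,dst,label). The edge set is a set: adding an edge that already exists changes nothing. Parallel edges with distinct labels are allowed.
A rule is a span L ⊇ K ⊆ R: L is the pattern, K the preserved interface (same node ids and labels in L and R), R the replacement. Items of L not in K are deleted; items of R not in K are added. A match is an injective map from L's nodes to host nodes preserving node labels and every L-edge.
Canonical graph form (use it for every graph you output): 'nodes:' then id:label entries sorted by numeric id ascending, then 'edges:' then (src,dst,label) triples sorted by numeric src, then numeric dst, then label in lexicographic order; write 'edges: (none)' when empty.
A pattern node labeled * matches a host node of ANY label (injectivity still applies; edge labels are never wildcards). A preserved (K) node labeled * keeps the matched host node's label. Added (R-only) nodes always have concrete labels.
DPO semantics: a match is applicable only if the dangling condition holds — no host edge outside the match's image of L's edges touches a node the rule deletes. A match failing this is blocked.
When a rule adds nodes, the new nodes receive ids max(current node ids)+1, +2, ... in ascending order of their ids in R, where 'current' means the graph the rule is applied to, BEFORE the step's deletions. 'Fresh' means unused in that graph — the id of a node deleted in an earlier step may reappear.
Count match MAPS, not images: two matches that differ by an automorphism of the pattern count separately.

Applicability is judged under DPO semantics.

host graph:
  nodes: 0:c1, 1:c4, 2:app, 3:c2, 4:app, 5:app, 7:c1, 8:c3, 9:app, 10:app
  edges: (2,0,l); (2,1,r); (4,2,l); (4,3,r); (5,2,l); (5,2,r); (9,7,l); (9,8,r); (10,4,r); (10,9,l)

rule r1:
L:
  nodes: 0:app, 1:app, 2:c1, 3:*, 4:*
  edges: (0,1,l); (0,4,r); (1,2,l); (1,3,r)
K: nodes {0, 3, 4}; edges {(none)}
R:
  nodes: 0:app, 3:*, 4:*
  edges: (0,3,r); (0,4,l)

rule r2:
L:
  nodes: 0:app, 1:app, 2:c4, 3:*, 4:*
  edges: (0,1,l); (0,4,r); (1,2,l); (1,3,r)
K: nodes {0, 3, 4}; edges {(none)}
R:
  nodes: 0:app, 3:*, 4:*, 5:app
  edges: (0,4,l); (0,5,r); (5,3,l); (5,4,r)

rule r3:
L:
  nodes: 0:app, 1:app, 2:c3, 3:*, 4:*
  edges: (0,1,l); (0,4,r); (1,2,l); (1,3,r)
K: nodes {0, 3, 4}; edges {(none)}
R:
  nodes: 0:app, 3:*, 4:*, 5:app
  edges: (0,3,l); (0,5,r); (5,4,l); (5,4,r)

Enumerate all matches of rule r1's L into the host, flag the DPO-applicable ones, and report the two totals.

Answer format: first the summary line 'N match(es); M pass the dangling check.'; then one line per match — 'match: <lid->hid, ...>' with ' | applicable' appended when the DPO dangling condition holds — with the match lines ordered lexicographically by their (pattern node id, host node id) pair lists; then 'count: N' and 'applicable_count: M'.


2 match(es); 1 pass the dangling check.
match: 0->4, 1->2, 2->0, 3->1, 4->3
match: 0->10, 1->9, 2->7, 3->8, 4->4 | applicable
count: 2
applicable_count: 1


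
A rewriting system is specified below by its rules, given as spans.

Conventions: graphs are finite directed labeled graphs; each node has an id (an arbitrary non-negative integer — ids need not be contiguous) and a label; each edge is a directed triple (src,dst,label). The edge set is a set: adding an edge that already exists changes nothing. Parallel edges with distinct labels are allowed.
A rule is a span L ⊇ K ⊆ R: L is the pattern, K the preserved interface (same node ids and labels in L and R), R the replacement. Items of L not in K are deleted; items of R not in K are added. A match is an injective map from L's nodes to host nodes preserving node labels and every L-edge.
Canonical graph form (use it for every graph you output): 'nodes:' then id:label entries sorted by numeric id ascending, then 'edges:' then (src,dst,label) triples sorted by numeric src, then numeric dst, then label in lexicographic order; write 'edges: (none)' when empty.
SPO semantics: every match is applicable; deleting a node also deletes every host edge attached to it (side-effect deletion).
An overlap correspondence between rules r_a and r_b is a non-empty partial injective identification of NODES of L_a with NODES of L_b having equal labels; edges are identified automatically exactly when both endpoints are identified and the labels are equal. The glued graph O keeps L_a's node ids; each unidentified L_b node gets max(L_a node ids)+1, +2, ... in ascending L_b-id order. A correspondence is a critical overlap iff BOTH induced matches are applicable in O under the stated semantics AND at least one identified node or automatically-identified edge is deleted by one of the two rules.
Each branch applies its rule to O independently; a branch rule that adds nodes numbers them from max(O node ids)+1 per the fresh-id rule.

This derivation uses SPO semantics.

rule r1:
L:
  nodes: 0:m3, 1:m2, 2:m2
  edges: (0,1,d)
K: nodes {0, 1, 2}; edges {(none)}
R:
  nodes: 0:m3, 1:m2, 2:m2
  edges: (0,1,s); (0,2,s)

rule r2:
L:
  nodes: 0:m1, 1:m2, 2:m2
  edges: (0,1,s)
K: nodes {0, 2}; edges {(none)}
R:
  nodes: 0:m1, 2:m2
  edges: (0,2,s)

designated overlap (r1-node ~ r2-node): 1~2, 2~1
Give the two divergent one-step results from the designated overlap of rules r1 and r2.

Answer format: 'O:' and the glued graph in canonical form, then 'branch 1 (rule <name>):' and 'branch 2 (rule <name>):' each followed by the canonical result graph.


O:
nodes: 0:m3, 1:m2, 2:m2, 3:m1
edges: (0,1,d); (3,2,s)
branch 1 (rule r1):
nodes: 0:m3, 1:m2, 2:m2, 3:m1
edges: (0,1,s); (0,2,s); (3,2,s)
branch 2 (rule r2):
nodes: 0:m3, 1:m2, 3:m1
edges: (0,1,d); (3,1,s)


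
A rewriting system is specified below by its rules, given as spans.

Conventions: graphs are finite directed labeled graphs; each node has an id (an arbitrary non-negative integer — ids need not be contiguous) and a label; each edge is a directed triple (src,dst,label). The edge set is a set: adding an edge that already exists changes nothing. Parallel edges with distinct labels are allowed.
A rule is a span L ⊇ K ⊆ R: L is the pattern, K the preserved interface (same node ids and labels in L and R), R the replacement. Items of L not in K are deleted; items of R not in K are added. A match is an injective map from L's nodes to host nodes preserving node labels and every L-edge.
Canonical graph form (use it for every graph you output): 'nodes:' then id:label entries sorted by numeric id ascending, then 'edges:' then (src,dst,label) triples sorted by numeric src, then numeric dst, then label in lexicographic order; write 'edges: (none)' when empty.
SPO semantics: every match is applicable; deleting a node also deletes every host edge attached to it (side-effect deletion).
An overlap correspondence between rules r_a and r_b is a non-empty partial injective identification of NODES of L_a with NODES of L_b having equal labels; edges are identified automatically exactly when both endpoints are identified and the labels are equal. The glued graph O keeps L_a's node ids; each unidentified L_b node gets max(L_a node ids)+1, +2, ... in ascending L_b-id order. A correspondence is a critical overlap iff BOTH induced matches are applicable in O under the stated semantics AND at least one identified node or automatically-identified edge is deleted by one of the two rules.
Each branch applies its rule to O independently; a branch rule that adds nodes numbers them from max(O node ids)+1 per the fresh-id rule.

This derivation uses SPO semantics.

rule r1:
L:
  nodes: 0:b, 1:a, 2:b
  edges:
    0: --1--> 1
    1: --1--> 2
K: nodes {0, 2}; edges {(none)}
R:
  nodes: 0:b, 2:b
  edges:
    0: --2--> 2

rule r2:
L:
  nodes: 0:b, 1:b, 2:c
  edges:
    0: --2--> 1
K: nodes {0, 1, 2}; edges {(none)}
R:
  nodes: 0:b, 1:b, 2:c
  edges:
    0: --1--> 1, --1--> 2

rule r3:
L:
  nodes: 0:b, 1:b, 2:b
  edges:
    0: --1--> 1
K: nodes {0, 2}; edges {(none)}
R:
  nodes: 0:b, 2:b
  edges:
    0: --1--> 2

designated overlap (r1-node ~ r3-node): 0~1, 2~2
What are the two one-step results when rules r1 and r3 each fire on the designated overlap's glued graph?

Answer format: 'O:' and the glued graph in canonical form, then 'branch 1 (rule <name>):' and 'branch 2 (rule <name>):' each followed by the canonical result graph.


O:
nodes: 0:b, 1:a, 2:b, 3:b
edges: (0,1,1); (1,2,1); (3,0,1)
branch 1 (rule r1):
nodes: 0:b, 2:b, 3:b
edges: (0,2,2); (3,0,1)
branch 2 (rule r3):
nodes: 1:a, 2:b, 3:b
edges: (1,2,1); (3,2,1)


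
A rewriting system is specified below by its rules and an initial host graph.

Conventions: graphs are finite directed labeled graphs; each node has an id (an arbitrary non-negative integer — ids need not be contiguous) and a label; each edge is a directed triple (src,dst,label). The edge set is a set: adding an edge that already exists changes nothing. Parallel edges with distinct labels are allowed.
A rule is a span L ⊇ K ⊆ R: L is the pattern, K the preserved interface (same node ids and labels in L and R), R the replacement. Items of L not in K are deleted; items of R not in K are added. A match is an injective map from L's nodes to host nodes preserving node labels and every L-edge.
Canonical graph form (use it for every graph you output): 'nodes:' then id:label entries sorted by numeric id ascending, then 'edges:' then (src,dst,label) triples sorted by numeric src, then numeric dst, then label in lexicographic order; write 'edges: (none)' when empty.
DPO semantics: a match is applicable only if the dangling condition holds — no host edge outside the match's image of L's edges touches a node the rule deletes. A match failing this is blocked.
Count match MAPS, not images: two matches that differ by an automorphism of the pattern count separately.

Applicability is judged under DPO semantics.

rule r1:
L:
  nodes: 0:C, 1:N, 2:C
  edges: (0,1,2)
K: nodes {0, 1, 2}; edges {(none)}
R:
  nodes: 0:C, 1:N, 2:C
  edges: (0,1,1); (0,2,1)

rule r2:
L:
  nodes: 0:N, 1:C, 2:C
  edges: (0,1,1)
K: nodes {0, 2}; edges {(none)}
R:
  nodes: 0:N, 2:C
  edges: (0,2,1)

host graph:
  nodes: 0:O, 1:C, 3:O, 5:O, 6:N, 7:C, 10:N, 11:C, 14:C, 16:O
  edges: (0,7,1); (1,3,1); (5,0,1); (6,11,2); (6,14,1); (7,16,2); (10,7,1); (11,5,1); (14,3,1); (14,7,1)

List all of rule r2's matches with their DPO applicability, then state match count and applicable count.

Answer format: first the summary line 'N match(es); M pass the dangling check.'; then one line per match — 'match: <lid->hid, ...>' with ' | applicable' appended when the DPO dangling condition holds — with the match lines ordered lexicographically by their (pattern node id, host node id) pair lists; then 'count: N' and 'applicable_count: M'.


6 match(es); 0 pass the dangling check.
match: 0->6, 1->14, 2->1
match: 0->6, 1->14, 2->7
match: 0->6, 1->14, 2->11
match: 0->10, 1->7, 2->1
match: 0->10, 1->7, 2->11
match: 0->10, 1->7, 2->14
count: 6
applicable_count: 0


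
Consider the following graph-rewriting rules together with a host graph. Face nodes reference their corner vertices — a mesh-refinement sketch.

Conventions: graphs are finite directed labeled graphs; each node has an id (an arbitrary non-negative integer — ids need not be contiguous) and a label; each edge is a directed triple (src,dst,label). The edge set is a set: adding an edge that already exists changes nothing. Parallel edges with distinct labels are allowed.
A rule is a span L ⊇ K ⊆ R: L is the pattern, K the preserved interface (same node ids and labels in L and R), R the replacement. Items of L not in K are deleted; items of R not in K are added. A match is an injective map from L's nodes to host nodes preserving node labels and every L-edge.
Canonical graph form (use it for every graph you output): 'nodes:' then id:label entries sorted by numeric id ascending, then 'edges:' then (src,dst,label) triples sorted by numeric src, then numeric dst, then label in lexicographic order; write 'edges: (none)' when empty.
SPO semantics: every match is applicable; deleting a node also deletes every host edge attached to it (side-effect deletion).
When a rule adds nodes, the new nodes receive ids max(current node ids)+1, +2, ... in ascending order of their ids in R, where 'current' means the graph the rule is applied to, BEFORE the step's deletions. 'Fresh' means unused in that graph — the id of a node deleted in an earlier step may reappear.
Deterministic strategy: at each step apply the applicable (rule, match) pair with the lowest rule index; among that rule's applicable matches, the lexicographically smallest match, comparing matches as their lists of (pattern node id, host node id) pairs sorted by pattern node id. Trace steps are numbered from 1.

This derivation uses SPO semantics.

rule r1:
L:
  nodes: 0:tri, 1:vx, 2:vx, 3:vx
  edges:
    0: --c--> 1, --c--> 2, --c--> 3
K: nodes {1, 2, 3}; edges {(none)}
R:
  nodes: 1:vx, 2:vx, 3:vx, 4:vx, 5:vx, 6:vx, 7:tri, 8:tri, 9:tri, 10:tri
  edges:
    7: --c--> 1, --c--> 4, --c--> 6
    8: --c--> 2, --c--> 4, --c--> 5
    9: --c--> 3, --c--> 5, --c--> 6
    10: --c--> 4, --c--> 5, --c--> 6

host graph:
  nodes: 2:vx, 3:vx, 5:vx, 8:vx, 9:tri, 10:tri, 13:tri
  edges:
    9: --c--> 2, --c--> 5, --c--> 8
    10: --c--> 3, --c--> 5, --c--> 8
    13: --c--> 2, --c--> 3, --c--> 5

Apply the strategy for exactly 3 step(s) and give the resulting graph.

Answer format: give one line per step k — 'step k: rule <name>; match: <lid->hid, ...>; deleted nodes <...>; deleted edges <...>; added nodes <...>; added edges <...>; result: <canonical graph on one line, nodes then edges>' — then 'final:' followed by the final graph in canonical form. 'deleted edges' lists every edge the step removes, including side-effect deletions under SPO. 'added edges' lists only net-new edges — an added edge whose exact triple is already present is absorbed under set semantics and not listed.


step 1: rule r1; match: 0->9, 1->2, 2->5, 3->8; deleted nodes 9; deleted edges (9,2,c); (9,5,c); (9,8,c); added nodes 14, 15, 16, 17, 18, 19, 20; added edges (17,2,c); (17,14,c); (17,16,c); (18,5,c); (18,14,c); (18,15,c); (19,8,c); (19,15,c); (19,16,c); (20,14,c); (20,15,c); (20,16,c); result: nodes: 2:vx, 3:vx, 5:vx, 8:vx, 10:tri, 13:tri, 14:vx, 15:vx, 16:vx, 17:tri, 18:tri, 19:tri, 20:tri edges: (10,3,c); (10,5,c); (10,8,c); (13,2,c); (13,3,c); (13,5,c); (17,2,c); (17,14,c); (17,16,c); (18,5,c); (18,14,c); (18,15,c); (19,8,c); (19,15,c); (19,16,c); (20,14,c); (20,15,c); (20,16,c)
step 2: rule r1; match: 0->10, 1->3, 2->5, 3->8; deleted nodes 10; deleted edges (10,3,c); (10,5,c); (10,8,c); added nodes 21, 22, 23, 24, 25, 26, 27; added edges (24,3,c); (24,21,c); (24,23,c); (25,5,c); (25,21,c); (25,22,c); (26,8,c); (26,22,c); (26,23,c); (27,21,c); (27,22,c); (27,23,c); result: nodes: 2:vx, 3:vx, 5:vx, 8:vx, 13:tri, 14:vx, 15:vx, 16:vx, 17:tri, 18:tri, 19:tri, 20:tri, 21:vx, 22:vx, 23:vx, 24:tri, 25:tri, 26:tri, 27:tri edges: (13,2,c); (13,3,c); (13,5,c); (17,2,c); (17,14,c); (17,16,c); (18,5,c); (18,14,c); (18,15,c); (19,8,c); (19,15,c); (19,16,c); (20,14,c); (20,15,c); (20,16,c); (24,3,c); (24,21,c); (24,23,c); (25,5,c); (25,21,c); (25,22,c); (26,8,c); (26,22,c); (26,23,c); (27,21,c); (27,22,c); (27,23,c)
step 3: rule r1; match: 0->13, 1->2, 2->3, 3->5; deleted nodes 13; deleted edges (13,2,c); (13,3,c); (13,5,c); added nodes 28, 29, 30, 31, 32, 33, 34; added edges (31,2,c); (31,28,c); (31,30,c); (32,3,c); (32,28,c); (32,29,c); (33,5,c); (33,29,c); (33,30,c); (34,28,c); (34,29,c); (34,30,c); result: nodes: 2:vx, 3:vx, 5:vx, 8:vx, 14:vx, 15:vx, 16:vx, 17:tri, 18:tri, 19:tri, 20:tri, 21:vx, 22:vx, 23:vx, 24:tri, 25:tri, 26:tri, 27:tri, 28:vx, 29:vx, 30:vx, 31:tri, 32:tri, 33:tri, 34:tri edges: (17,2,c); (17,14,c); (17,16,c); (18,5,c); (18,14,c); (18,15,c); (19,8,c); (19,15,c); (19,16,c); (20,14,c); (20,15,c); (20,16,c); (24,3,c); (24,21,c); (24,23,c); (25,5,c); (25,21,c); (25,22,c); (26,8,c); (26,22,c); (26,23,c); (27,21,c); (27,22,c); (27,23,c); (31,2,c); (31,28,c); (31,30,c); (32,3,c); (32,28,c); (32,29,c); (33,5,c); (33,29,c); (33,30,c); (34,28,c); (34,29,c); (34,30,c)
final:
nodes: 2:vx, 3:vx, 5:vx, 8:vx, 14:vx, 15:vx, 16:vx, 17:tri, 18:tri, 19:tri, 20:tri, 21:vx, 22:vx, 23:vx, 24:tri, 25:tri, 26:tri, 27:tri, 28:vx, 29:vx, 30:vx, 31:tri, 32:tri, 33:tri, 34:tri
edges: (17,2,c); (17,14,c); (17,16,c); (18,5,c); (18,14,c); (18,15,c); (19,8,c); (19,15,c); (19,16,c); (20,14,c); (20,15,c); (20,16,c); (24,3,c); (24,21,c); (24,23,c); (25,5,c); (25,21,c); (25,22,c); (26,8,c); (26,22,c); (26,23,c); (27,21,c); (27,22,c); (27,23,c); (31,2,c); (31,28,c); (31,30,c); (32,3,c); (32,28,c); (32,29,c); (33,5,c); (33,29,c); (33,30,c); (34,28,c); (34,29,c); (34,30,c)


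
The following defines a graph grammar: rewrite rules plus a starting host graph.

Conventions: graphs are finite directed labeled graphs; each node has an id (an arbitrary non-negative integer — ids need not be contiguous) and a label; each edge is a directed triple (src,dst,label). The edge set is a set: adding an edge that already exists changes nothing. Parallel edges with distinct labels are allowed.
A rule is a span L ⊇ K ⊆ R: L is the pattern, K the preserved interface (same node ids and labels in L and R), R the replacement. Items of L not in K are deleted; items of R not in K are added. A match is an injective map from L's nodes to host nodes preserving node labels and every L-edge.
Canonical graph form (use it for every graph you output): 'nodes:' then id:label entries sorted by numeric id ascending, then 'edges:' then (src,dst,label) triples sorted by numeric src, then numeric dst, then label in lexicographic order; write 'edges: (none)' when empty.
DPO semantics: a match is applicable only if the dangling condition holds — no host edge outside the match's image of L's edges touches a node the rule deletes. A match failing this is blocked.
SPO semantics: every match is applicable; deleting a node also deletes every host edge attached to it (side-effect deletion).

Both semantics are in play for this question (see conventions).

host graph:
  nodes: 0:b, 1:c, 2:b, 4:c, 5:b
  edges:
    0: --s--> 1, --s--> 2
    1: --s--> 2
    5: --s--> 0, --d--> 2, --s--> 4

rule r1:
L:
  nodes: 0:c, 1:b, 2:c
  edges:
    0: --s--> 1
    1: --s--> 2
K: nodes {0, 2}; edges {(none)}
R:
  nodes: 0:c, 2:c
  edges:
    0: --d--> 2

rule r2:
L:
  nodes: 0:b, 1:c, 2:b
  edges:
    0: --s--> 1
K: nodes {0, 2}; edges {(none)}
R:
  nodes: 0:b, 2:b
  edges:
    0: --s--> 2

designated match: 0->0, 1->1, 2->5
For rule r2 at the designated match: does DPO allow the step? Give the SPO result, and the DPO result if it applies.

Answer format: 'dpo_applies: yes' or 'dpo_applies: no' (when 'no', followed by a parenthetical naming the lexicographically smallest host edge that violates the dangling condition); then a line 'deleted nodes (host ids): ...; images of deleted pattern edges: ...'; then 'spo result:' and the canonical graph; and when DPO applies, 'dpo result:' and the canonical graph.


dpo_applies: no
(the rule deletes node 1, which keeps host edge (1,2,s) outside the match image — the dangling condition fails, DPO blocks; SPO proceeds and side-deletes such edges)
deleted nodes (host ids): 1; images of deleted pattern edges: (0,1,s)
spo result:
nodes: 0:b, 2:b, 4:c, 5:b
edges: (0,2,s); (0,5,s); (5,0,s); (5,2,d); (5,4,s)


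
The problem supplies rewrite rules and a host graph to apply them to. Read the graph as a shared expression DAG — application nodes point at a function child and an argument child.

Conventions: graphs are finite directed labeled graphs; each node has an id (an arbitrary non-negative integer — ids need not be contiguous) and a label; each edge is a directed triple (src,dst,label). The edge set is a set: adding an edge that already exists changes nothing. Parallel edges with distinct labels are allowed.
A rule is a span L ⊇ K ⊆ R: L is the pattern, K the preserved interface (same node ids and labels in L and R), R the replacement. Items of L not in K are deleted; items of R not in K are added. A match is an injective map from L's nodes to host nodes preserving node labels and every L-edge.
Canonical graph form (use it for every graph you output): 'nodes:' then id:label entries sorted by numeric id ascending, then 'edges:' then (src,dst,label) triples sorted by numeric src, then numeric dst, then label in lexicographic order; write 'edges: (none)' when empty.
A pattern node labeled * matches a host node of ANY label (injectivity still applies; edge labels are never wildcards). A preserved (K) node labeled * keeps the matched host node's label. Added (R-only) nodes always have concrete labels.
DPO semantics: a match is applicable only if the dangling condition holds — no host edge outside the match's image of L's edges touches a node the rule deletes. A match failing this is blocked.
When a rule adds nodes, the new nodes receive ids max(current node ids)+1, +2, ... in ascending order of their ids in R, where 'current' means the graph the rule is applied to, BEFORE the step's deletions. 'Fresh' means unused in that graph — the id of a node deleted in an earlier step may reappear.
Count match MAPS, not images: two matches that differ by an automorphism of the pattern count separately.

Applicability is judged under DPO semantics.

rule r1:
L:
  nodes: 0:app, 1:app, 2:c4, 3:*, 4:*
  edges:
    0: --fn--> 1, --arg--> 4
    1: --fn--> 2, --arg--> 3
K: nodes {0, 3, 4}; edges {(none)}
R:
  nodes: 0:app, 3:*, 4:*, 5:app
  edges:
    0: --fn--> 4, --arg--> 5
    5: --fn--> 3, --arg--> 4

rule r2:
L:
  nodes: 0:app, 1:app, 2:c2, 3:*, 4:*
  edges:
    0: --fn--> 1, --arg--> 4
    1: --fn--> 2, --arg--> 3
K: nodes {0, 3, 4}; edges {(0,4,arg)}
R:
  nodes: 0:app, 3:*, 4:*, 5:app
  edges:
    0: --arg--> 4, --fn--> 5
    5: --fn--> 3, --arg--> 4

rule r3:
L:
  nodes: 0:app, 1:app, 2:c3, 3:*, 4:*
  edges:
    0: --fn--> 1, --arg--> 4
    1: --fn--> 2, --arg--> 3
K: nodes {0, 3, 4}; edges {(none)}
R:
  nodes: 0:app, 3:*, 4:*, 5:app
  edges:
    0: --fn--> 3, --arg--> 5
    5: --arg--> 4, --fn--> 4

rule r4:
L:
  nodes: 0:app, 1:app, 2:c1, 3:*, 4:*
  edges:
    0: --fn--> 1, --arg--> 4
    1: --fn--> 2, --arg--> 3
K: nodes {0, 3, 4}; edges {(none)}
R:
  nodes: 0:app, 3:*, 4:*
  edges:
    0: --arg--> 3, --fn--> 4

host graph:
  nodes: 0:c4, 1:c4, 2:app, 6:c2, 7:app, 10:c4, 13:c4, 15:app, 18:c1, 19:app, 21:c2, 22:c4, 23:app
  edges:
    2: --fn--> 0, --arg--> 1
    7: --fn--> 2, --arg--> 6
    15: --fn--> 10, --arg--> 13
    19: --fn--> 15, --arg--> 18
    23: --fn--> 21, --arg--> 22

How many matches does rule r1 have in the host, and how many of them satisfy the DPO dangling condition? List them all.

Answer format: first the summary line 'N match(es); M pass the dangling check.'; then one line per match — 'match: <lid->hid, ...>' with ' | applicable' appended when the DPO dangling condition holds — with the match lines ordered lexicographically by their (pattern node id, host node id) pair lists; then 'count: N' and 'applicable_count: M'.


2 match(es); 2 pass the dangling check.
match: 0->7, 1->2, 2->0, 3->1, 4->6 | applicable
match: 0->19, 1->15, 2->10, 3->13, 4->18 | applicable
count: 2
applicable_count: 2


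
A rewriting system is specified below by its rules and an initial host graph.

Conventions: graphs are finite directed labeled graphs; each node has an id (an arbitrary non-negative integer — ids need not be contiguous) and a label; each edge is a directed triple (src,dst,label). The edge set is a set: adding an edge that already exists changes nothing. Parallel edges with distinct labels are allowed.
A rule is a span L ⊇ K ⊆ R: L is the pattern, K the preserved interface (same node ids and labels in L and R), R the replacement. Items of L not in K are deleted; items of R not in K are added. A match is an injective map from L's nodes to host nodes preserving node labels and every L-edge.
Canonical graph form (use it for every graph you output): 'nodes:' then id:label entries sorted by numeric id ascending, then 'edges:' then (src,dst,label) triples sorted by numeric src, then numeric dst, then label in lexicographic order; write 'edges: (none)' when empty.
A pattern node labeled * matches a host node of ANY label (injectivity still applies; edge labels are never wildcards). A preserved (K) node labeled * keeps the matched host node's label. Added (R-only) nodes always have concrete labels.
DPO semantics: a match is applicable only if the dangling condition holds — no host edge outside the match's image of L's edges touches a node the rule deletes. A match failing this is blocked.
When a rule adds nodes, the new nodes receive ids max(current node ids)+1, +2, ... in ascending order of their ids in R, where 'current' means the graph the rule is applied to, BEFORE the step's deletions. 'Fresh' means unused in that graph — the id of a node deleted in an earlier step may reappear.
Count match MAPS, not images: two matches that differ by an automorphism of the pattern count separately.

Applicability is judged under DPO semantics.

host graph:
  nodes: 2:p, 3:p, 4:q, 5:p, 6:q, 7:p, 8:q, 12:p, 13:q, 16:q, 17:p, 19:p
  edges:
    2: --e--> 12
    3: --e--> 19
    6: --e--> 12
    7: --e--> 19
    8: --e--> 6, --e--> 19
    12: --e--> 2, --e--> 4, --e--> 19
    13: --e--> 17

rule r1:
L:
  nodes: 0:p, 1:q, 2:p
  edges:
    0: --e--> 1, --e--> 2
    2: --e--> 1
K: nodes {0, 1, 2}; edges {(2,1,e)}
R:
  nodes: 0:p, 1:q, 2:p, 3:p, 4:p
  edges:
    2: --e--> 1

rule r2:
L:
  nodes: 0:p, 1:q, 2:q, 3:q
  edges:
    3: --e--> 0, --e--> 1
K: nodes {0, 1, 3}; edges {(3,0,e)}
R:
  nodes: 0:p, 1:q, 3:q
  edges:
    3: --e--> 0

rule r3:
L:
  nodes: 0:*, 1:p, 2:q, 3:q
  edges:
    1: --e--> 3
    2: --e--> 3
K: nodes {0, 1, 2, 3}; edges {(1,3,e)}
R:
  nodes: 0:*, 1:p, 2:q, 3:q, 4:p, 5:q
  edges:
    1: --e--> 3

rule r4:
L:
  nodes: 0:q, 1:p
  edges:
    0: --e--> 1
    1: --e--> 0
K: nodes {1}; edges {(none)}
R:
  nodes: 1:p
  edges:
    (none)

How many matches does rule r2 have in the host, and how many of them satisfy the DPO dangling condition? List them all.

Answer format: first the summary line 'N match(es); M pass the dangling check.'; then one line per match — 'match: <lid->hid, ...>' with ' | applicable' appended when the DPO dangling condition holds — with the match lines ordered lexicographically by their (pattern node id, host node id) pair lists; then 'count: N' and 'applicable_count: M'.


3 match(es); 1 pass the dangling check.
match: 0->19, 1->6, 2->4, 3->8
match: 0->19, 1->6, 2->13, 3->8
match: 0->19, 1->6, 2->16, 3->8 | applicable
count: 3
applicable_count: 1


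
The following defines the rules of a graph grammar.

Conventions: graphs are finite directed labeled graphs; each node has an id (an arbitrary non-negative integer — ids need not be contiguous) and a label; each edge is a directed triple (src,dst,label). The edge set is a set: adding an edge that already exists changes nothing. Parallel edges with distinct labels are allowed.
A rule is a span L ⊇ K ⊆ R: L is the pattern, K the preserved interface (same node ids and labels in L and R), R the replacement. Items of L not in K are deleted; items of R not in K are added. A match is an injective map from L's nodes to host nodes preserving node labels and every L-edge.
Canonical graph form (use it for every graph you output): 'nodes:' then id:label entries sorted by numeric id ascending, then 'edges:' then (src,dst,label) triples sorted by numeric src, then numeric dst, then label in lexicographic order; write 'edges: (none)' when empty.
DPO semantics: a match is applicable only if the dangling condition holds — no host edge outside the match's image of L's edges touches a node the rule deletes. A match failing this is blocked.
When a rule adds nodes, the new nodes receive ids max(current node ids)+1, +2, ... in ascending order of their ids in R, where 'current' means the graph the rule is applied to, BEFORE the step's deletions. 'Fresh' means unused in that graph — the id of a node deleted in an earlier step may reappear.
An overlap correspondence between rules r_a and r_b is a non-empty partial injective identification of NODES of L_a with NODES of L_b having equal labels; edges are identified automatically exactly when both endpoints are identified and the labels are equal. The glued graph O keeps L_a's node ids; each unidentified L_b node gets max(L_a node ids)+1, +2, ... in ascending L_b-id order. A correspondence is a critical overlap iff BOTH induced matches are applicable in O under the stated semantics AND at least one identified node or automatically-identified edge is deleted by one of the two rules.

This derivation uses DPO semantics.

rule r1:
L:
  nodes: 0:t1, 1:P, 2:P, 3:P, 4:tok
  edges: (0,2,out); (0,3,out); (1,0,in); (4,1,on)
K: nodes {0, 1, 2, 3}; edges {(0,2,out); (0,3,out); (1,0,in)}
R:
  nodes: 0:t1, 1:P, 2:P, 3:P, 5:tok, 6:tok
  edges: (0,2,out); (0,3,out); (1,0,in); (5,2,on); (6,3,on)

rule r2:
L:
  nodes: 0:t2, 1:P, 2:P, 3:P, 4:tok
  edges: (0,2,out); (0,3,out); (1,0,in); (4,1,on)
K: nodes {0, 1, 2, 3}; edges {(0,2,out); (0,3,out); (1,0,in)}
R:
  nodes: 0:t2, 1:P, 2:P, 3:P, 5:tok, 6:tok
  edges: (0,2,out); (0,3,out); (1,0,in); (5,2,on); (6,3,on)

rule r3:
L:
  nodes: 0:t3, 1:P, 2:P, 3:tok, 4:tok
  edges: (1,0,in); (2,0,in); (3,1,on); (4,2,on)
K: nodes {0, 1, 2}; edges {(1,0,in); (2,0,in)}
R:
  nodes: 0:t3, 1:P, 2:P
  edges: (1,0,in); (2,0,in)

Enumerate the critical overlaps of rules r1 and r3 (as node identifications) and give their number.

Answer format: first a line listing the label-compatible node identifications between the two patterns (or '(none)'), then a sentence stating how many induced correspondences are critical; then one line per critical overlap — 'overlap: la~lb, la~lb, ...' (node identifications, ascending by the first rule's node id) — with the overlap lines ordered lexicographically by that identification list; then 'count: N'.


label-compatible node identifications between L(r1) and L(r3): 1~1, 1~2, 2~1, 2~2, 3~1, 3~2, 4~3, 4~4
6 of the induced correspondences are critical overlaps of r1 and r3.
overlap: 1~1, 2~2, 4~3
overlap: 1~1, 3~2, 4~3
overlap: 1~1, 4~3
overlap: 1~2, 2~1, 4~4
overlap: 1~2, 3~1, 4~4
overlap: 1~2, 4~4
count: 6


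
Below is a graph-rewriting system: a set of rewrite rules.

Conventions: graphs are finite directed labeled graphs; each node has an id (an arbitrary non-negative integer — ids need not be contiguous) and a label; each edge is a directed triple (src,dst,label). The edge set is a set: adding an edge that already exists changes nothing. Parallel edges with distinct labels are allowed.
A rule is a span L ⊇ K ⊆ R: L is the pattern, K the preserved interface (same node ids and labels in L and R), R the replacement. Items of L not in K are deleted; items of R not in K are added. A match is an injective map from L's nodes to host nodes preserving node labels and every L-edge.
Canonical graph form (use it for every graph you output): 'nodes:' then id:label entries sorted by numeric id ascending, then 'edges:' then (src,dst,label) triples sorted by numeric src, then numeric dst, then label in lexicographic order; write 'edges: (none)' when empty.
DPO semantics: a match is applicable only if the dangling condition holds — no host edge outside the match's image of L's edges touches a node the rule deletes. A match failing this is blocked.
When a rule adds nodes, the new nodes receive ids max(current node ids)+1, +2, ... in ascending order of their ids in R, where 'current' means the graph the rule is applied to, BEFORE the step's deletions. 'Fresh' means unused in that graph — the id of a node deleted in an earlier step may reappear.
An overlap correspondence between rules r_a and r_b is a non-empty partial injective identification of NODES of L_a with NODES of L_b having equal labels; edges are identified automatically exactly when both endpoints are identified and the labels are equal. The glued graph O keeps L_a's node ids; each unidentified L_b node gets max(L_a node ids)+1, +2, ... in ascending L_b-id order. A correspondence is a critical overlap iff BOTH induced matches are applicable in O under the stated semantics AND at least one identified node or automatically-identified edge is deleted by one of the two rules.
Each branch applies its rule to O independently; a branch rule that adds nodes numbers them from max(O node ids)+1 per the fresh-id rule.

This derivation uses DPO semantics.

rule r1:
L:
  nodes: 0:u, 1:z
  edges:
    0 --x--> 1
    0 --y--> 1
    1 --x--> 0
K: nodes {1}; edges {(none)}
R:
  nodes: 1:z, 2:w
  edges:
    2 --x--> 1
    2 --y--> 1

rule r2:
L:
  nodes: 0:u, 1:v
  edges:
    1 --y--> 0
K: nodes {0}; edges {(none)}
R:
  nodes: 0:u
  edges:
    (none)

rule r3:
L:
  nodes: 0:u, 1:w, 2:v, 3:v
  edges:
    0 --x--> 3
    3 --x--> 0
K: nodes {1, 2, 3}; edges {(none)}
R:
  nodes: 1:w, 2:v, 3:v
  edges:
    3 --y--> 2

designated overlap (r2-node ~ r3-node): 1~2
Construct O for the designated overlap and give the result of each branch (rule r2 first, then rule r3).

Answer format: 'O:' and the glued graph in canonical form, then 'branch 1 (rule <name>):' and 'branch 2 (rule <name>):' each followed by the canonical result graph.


O:
nodes: 0:u, 1:v, 2:u, 3:w, 4:v
edges: (1,0,y); (2,4,x); (4,2,x)
branch 1 (rule r2):
nodes: 0:u, 2:u, 3:w, 4:v
edges: (2,4,x); (4,2,x)
branch 2 (rule r3):
nodes: 0:u, 1:v, 3:w, 4:v
edges: (1,0,y); (4,1,y)


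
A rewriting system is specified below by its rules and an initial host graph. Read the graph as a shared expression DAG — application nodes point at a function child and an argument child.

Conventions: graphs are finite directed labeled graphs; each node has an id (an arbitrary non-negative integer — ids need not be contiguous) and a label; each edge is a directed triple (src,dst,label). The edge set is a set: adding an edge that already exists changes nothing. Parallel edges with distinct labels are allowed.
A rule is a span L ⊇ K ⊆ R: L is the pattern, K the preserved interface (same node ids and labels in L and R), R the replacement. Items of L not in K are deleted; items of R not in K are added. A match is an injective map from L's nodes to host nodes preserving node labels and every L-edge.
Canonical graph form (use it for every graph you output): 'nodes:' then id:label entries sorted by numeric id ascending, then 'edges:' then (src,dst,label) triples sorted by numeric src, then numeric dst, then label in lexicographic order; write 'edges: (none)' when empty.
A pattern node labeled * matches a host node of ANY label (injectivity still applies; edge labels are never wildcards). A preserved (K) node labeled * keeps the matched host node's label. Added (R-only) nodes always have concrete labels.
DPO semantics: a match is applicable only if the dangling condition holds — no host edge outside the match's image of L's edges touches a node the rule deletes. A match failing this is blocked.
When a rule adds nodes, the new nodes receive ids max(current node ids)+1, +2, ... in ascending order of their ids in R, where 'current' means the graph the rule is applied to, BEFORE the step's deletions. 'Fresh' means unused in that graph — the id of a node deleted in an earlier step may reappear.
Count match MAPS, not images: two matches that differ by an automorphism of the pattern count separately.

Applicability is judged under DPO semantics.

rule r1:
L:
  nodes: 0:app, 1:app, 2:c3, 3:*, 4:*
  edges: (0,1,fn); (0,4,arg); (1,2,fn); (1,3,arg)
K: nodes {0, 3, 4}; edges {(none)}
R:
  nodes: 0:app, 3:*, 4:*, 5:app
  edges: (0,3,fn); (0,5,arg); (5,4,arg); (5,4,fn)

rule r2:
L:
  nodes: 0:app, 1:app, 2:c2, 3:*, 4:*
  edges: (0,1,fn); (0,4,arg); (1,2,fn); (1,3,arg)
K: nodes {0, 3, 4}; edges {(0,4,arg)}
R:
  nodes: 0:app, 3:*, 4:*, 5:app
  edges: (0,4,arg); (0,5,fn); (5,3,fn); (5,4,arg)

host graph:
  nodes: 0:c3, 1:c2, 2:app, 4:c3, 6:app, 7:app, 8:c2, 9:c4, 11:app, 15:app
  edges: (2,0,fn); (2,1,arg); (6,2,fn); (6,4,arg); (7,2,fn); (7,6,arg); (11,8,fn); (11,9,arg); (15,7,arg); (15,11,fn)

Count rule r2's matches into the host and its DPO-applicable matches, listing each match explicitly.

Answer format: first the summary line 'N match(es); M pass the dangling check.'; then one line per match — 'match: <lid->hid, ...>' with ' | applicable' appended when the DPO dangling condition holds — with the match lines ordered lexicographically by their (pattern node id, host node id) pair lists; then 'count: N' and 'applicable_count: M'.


1 match(es); 1 pass the dangling check.
match: 0->15, 1->11, 2->8, 3->9, 4->7 | applicable
count: 1
applicable_count: 1
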